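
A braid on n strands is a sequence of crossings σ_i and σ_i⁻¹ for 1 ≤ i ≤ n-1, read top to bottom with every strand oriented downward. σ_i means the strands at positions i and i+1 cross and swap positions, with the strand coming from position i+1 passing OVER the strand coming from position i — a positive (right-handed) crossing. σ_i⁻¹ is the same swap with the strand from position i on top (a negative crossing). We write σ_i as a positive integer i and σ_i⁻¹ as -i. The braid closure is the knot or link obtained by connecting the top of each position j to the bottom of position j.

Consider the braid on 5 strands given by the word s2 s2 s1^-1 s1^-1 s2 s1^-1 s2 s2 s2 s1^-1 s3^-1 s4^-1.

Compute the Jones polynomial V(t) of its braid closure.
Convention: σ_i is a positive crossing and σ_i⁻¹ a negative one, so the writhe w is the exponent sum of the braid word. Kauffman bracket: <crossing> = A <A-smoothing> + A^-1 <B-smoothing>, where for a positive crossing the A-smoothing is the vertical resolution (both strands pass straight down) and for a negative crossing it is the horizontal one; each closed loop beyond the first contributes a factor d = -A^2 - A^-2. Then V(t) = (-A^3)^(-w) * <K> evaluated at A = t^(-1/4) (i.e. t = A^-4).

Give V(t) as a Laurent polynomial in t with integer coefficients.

The presented braid s2 s2 s1^-1 s1^-1 s2 s1^-1 s2 s2 s2 s1^-1 s3^-1 s4^-1 on 5 strands reduces by inverse Markov moves (closure unchanged at each step):
  Destabilize: the word has the form β·s4^-1 where s4^-1 occurs only as the final letter (β ∈ B_4); drop it and the last strand → 4 strands.
  Destabilize: the word has the form β·s3^-1 where s3^-1 occurs only as the final letter (β ∈ B_3); drop it and the last strand → 3 strands.
Reduced to β = s2 s2 s1^-1 s1^-1 s2 s1^-1 s2 s2 s2 s1^-1 on 3 strands, 10 crossings.
Compute on β:
Braid: s2 s2 s1^-1 s1^-1 s2 s1^-1 s2 s2 s2 s1^-1 on 3 strands, 10 crossings.
Writhe w = (#positive) - (#negative) = 6 - 4 = 2.
State-sum expansion of <K>. There are 2^10 = 1024 states.
Smooth each crossing (0=||, 1=⌣⌢); contribution A^(Σ sign_k(1-2s_k)) * d^(L-1).
Tabulate the states by total A-exponent and number of loops L (A-exp: L × count):
  A^10: L=5 ×1
  A^8: L=4 ×10
  A^6: L=3 ×41, L=5 ×4
  A^4: L=2 ×81, L=4 ×38, L=6 ×1
  A^2: L=1 ×71, L=3 ×117, L=5 ×22
  A^0: L=2 ×154, L=4 ×91, L=6 ×7
  A^-2: L=3 ×168, L=5 ×41, L=7 ×1
  A^-4: L=4 ×110, L=6 ×10
  A^-6: L=5 ×44, L=7 ×1
  A^-8: L=6 ×10
  A^-10: L=7 ×1
Each group contributes A^e * Σ count * d^(L-1):
Powers of d = -A^2 - A^-2: d^2 = A^4 + 2 + A^-4; d^3 = -A^6 - 3*A^2 - 3*A^-2 - A^-6; d^4 = A^8 + 4*A^4 + 6 + 4*A^-4 + A^-8; d^5 = -A^10 - 5*A^6 - 10*A^2 - 10*A^-2 - 5*A^-6 - A^-10; d^6 = A^12 + 6*A^8 + 15*A^4 + 20 + 15*A^-4 + 6*A^-8 + A^-12.
  A^10 * (d^4) = A^18 + 4*A^14 + 6*A^10 + 4*A^6 + A^2
  A^8 * (10*d^3) = -10*A^14 - 30*A^10 - 30*A^6 - 10*A^2
  A^6 * (41*d^2 + 4*d^4) = 4*A^14 + 57*A^10 + 106*A^6 + 57*A^2 + 4*A^-2
  A^4 * (81*d + 38*d^3 + d^5) = -A^14 - 43*A^10 - 205*A^6 - 205*A^2 - 43*A^-2 - A^-6
  A^2 * (71 + 117*d^2 + 22*d^4) = 22*A^10 + 205*A^6 + 437*A^2 + 205*A^-2 + 22*A^-6
  A^0 * (154*d + 91*d^3 + 7*d^5) = -7*A^10 - 126*A^6 - 497*A^2 - 497*A^-2 - 126*A^-6 - 7*A^-10
  A^-2 * (168*d^2 + 41*d^4 + d^6) = A^10 + 47*A^6 + 347*A^2 + 602*A^-2 + 347*A^-6 + 47*A^-10 + A^-14
  A^-4 * (110*d^3 + 10*d^5) = -10*A^6 - 160*A^2 - 430*A^-2 - 430*A^-6 - 160*A^-10 - 10*A^-14
  A^-6 * (44*d^4 + d^6) = A^6 + 50*A^2 + 191*A^-2 + 284*A^-6 + 191*A^-10 + 50*A^-14 + A^-18
  A^-8 * (10*d^5) = -10*A^2 - 50*A^-2 - 100*A^-6 - 100*A^-10 - 50*A^-14 - 10*A^-18
  A^-10 * (d^6) = A^2 + 6*A^-2 + 15*A^-6 + 20*A^-10 + 15*A^-14 + 6*A^-18 + A^-22
Summing the groups: <K> = A^18 - 3*A^14 + 6*A^10 - 8*A^6 + 11*A^2 - 12*A^-2 + 11*A^-6 - 9*A^-10 + 6*A^-14 - 3*A^-18 + A^-22
Normalise by the writhe: (-A^3)^(-w) = (-A^3)^(-2) = A^-6, so f(A) = A^-6 * <K> = A^12 - 3*A^8 + 6*A^4 - 8 + 11*A^-4 - 12*A^-8 + 11*A^-12 - 9*A^-16 + 6*A^-20 - 3*A^-24 + A^-28.
Substitute A = t^(-1/4), i.e. A^e → t^(-e/4): V(t) = t^7 - 3*t^6 + 6*t^5 - 9*t^4 + 11*t^3 - 12*t^2 + 11*t - 8 + 6*t^-1 - 3*t^-2 + t^-3

Answer: t^7 - 3*t^6 + 6*t^5 - 9*t^4 + 11*t^3 - 12*t^2 + 11*t - 8 + 6*t^-1 - 3*t^-2 + t^-3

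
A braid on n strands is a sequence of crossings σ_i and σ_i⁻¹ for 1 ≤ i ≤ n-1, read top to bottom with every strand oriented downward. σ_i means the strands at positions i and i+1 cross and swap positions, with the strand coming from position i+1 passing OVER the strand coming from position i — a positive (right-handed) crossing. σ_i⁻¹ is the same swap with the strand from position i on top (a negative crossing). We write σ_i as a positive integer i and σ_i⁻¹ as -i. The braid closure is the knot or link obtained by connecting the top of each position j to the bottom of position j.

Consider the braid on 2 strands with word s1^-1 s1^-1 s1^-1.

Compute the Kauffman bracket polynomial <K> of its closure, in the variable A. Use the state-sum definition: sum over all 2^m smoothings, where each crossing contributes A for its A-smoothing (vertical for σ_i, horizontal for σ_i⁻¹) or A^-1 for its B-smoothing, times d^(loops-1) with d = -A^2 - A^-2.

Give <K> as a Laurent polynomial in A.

Braid: s1^-1 s1^-1 s1^-1 on 2 strands, 3 crossings.
Writhe w = (#positive) - (#negative) = 0 - 3 = -3.
Computing the Kauffman bracket via state sum. There are 2^3 = 8 states.
For each crossing: s=0 is the vertical smoothing, s=1 horizontal. Crossing k contributes A^(sign_k * (1 - 2*s_k)); loop factor d = -A^2 - A^-2.
  state 000: A-exp=-3, loops=2, term = A^-3 * d^1
  state 001: A-exp=-1, loops=1, term = A^-1 * d^0
  state 010: A-exp=-1, loops=1, term = A^-1 * d^0
  state 011: A-exp=+1, loops=2, term = A^1 * d^1
  state 100: A-exp=-1, loops=1, term = A^-1 * d^0
  state 101: A-exp=+1, loops=2, term = A^1 * d^1
  state 110: A-exp=+1, loops=2, term = A^1 * d^1
  state 111: A-exp=+3, loops=3, term = A^3 * d^2
Collect the terms by A-exponent (count of states per loop number):
Powers of d = -A^2 - A^-2: d^2 = A^4 + 2 + A^-4.
  A^3 * (d^2) = A^7 + 2*A^3 + A^-1
  A^1 * (3*d) = -3*A^3 - 3*A^-1
  A^-1 * (3) = 3*A^-1
  A^-3 * (d) = -A^-1 - A^-5
Summing the groups: <K> = A^7 - A^3 - A^-5

Answer: A^7 - A^3 - A^-5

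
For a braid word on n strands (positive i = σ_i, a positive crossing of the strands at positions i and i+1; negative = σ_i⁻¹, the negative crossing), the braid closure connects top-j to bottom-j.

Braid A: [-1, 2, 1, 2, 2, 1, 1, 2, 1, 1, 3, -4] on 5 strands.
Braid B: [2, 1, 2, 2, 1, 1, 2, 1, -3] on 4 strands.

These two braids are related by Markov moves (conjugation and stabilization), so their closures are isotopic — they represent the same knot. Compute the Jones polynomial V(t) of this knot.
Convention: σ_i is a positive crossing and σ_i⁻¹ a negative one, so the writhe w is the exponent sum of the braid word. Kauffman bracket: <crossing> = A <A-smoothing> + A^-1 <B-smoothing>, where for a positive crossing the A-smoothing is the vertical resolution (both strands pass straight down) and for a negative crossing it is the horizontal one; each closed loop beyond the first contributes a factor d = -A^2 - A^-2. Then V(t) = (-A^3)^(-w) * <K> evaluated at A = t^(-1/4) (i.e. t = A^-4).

Markov-equivalent braids have isotopic closures, hence identical knot invariants. Strip the Markov moves from each word to reach a common short braid β, then compute V(t) once on β.
Braid A: s1^-1 s2 s1 s2 s2 s1 s1 s2 s1 s1 s3 s4^-1 on 5 strands reduces by inverse Markov moves (closure unchanged at each step):
  Destabilize: the word has the form β·s4^-1 where s4^-1 occurs only as the final letter (β ∈ B_4); drop it and the last strand → 4 strands.
  Destabilize: the word has the form β·s3 where s3 occurs only as the final letter (β ∈ B_3); drop it and the last strand → 3 strands.
  Deconjugate: the word is γ·β·γ⁻¹ with γ = s1^-1 (prefix) and γ⁻¹ = s1 (suffix); strip both.
Reduced to β = s2 s1 s2 s2 s1 s1 s2 s1 on 3 strands, 8 crossings.
Braid B: s2 s1 s2 s2 s1 s1 s2 s1 s3^-1 on 4 strands reduces by inverse Markov moves (closure unchanged at each step):
  Destabilize: the word has the form β·s3^-1 where s3^-1 occurs only as the final letter (β ∈ B_3); drop it and the last strand → 3 strands.
Reduced to β = s2 s1 s2 s2 s1 s1 s2 s1 on 3 strands, 8 crossings.
Both give the same β = s2 s1 s2 s2 s1 s1 s2 s1 on 3 strands, so one state sum suffices:
Braid: s2 s1 s2 s2 s1 s1 s2 s1 on 3 strands, 8 crossings.
Writhe w = (#positive) - (#negative) = 8 - 0 = 8.
Computing the Kauffman bracket via state sum. There are 2^8 = 256 states.
For each crossing: s=0 is the vertical smoothing, s=1 horizontal. Crossing k contributes A^(sign_k * (1 - 2*s_k)); loop factor d = -A^2 - A^-2.
Tabulate the states by total A-exponent and number of loops L (A-exp: L × count):
  A^8: L=3 ×1
  A^6: L=2 ×8
  A^4: L=1 ×16, L=3 ×12
  A^2: L=2 ×48, L=4 ×8
  A^0: L=1 ×17, L=3 ×51, L=5 ×2
  A^-2: L=2 ×34, L=4 ×22
  A^-4: L=1 ×4, L=3 ×21, L=5 ×3
  A^-6: L=2 ×4, L=4 ×4
  A^-8: L=3 ×1
Each group contributes A^e * Σ count * d^(L-1):
Powers of d = -A^2 - A^-2: d^2 = A^4 + 2 + A^-4; d^3 = -A^6 - 3*A^2 - 3*A^-2 - A^-6; d^4 = A^8 + 4*A^4 + 6 + 4*A^-4 + A^-8.
  A^8 * (d^2) = A^12 + 2*A^8 + A^4
  A^6 * (8*d) = -8*A^8 - 8*A^4
  A^4 * (16 + 12*d^2) = 12*A^8 + 40*A^4 + 12
  A^2 * (48*d + 8*d^3) = -8*A^8 - 72*A^4 - 72 - 8*A^-4
  A^0 * (17 + 51*d^2 + 2*d^4) = 2*A^8 + 59*A^4 + 131 + 59*A^-4 + 2*A^-8
  A^-2 * (34*d + 22*d^3) = -22*A^4 - 100 - 100*A^-4 - 22*A^-8
  A^-4 * (4 + 21*d^2 + 3*d^4) = 3*A^4 + 33 + 64*A^-4 + 33*A^-8 + 3*A^-12
  A^-6 * (4*d + 4*d^3) = -4 - 16*A^-4 - 16*A^-8 - 4*A^-12
  A^-8 * (d^2) = A^-4 + 2*A^-8 + A^-12
Summing the groups: <K> = A^12 + A^4 - A^-8
Normalise by the writhe: (-A^3)^(-w) = (-A^3)^(-8) = A^-24, so f(A) = A^-24 * <K> = A^-12 + A^-20 - A^-32.
Substitute A = t^(-1/4), i.e. A^e → t^(-e/4): V(t) = -t^8 + t^5 + t^3

Answer: -t^8 + t^5 + t^3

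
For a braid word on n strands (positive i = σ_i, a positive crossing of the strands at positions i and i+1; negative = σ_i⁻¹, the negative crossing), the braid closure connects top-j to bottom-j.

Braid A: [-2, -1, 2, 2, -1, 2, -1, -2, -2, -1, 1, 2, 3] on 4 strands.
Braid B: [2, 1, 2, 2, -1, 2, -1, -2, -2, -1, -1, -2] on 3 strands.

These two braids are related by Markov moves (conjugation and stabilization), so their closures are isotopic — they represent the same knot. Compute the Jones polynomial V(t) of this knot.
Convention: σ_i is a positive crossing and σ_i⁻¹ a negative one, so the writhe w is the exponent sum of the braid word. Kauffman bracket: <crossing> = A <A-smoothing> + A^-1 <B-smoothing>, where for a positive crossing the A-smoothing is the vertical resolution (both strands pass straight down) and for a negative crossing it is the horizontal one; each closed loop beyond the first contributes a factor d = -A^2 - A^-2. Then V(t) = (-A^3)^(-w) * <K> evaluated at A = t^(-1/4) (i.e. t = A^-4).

-t + 2 - t^-1 + 2*t^-2 - t^-3 + t^-4 - t^-5

Derivation:
Markov-equivalent braids have isotopic closures, hence identical knot invariants. Strip the Markov moves from each word to reach a common short braid β, then compute V(t) once on β.
Braid A: s2^-1 s1^-1 s2 s2 s1^-1 s2 s1^-1 s2^-1 s2^-1 s1^-1 s1 s2 s3 on 4 strands reduces by inverse Markov moves (closure unchanged at each step):
  Destabilize: the word has the form β·s3 where s3 occurs only as the final letter (β ∈ B_3); drop it and the last strand → 3 strands.
  Deconjugate: the word is γ·β·γ⁻¹ with γ = s2^-1 s1^-1 (prefix) and γ⁻¹ = s1 s2 (suffix); strip both.
Reduced to β = s2 s2 s1^-1 s2 s1^-1 s2^-1 s2^-1 s1^-1 on 3 strands, 8 crossings.
Braid B: s2 s1 s2 s2 s1^-1 s2 s1^-1 s2^-1 s2^-1 s1^-1 s1^-1 s2^-1 on 3 strands reduces by inverse Markov moves (closure unchanged at each step):
  Deconjugate: the word is γ·β·γ⁻¹ with γ = s2 s1 (prefix) and γ⁻¹ = s1^-1 s2^-1 (suffix); strip both.
Reduced to β = s2 s2 s1^-1 s2 s1^-1 s2^-1 s2^-1 s1^-1 on 3 strands, 8 crossings.
Both give the same β = s2 s2 s1^-1 s2 s1^-1 s2^-1 s2^-1 s1^-1 on 3 strands, so one state sum suffices:
Braid: s2 s2 s1^-1 s2 s1^-1 s2^-1 s2^-1 s1^-1 on 3 strands, 8 crossings.
Writhe w = (#positive) - (#negative) = 3 - 5 = -2.
Enumerate smoothing states for the bracket polynomial. There are 2^8 = 256 states.
Each crossing splits two ways (0=vertical, 1=horizontal). The state's weight is A^(#A-smoothings - #B-smoothings) * d^(loops - 1).
Tabulate the states by total A-exponent and number of loops L (A-exp: L × count):
  A^8: L=4 ×1
  A^6: L=3 ×8
  A^4: L=2 ×23, L=4 ×5
  A^2: L=1 ×22, L=3 ×33, L=5 ×1
  A^0: L=2 ×52, L=4 ×18
  A^-2: L=1 ×13, L=3 ×37, L=5 ×6
  A^-4: L=2 ×14, L=4 ×13, L=6 ×1
  A^-6: L=3 ×6, L=5 ×2
  A^-8: L=4 ×1
Each group contributes A^e * Σ count * d^(L-1):
Powers of d = -A^2 - A^-2: d^2 = A^4 + 2 + A^-4; d^3 = -A^6 - 3*A^2 - 3*A^-2 - A^-6; d^4 = A^8 + 4*A^4 + 6 + 4*A^-4 + A^-8; d^5 = -A^10 - 5*A^6 - 10*A^2 - 10*A^-2 - 5*A^-6 - A^-10.
  A^8 * (d^3) = -A^14 - 3*A^10 - 3*A^6 - A^2
  A^6 * (8*d^2) = 8*A^10 + 16*A^6 + 8*A^2
  A^4 * (23*d + 5*d^3) = -5*A^10 - 38*A^6 - 38*A^2 - 5*A^-2
  A^2 * (22 + 33*d^2 + d^4) = A^10 + 37*A^6 + 94*A^2 + 37*A^-2 + A^-6
  A^0 * (52*d + 18*d^3) = -18*A^6 - 106*A^2 - 106*A^-2 - 18*A^-6
  A^-2 * (13 + 37*d^2 + 6*d^4) = 6*A^6 + 61*A^2 + 123*A^-2 + 61*A^-6 + 6*A^-10
  A^-4 * (14*d + 13*d^3 + d^5) = -A^6 - 18*A^2 - 63*A^-2 - 63*A^-6 - 18*A^-10 - A^-14
  A^-6 * (6*d^2 + 2*d^4) = 2*A^2 + 14*A^-2 + 24*A^-6 + 14*A^-10 + 2*A^-14
  A^-8 * (d^3) = -A^-2 - 3*A^-6 - 3*A^-10 - A^-14
Summing the groups: <K> = -A^14 + A^10 - A^6 + 2*A^2 - A^-2 + 2*A^-6 - A^-10
Normalise by the writhe: (-A^3)^(-w) = (-A^3)^(2) = A^6, so f(A) = A^6 * <K> = -A^20 + A^16 - A^12 + 2*A^8 - A^4 + 2 - A^-4.
Substitute A = t^(-1/4), i.e. A^e → t^(-e/4): V(t) = -t + 2 - t^-1 + 2*t^-2 - t^-3 + t^-4 - t^-5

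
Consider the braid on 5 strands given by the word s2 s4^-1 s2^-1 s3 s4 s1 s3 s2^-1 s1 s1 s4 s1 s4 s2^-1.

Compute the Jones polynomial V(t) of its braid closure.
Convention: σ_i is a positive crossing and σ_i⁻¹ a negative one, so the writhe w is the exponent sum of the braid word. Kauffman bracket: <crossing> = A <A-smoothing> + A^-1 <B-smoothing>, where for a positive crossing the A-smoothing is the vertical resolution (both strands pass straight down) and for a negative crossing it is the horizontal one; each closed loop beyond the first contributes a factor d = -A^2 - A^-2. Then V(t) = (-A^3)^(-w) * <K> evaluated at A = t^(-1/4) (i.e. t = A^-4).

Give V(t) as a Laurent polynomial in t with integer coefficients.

The presented braid s2 s4^-1 s2^-1 s3 s4 s1 s3 s2^-1 s1 s1 s4 s1 s4 s2^-1 on 5 strands reduces by inverse Markov moves (closure unchanged at each step):
  Deconjugate: the word is γ·β·γ⁻¹ with γ = s2 s4^-1 (prefix) and γ⁻¹ = s4 s2^-1 (suffix); strip both.
Reduced to β = s2^-1 s3 s4 s1 s3 s2^-1 s1 s1 s4 s1 on 5 strands, 10 crossings.
Compute on β:
Braid: s2^-1 s3 s4 s1 s3 s2^-1 s1 s1 s4 s1 on 5 strands, 10 crossings.
Writhe w = (#positive) - (#negative) = 8 - 2 = 6.
Computing the Kauffman bracket via state sum. There are 2^10 = 1024 states.
For each crossing: s=0 is the vertical smoothing, s=1 horizontal. Crossing k contributes A^(sign_k * (1 - 2*s_k)); loop factor d = -A^2 - A^-2.
Tabulate the states by total A-exponent and number of loops L (A-exp: L × count):
  A^10: L=5 ×1
  A^8: L=4 ×10
  A^6: L=3 ×39, L=5 ×6
  A^4: L=2 ×68, L=4 ×51, L=6 ×1
  A^2: L=1 ×44, L=3 ×139, L=5 ×27
  A^0: L=2 ×126, L=4 ×118, L=6 ×8
  A^-2: L=1 ×11, L=3 ×140, L=5 ×58, L=7 ×1
  A^-4: L=2 ×19, L=4 ×85, L=6 ×16
  A^-6: L=3 ×15, L=5 ×28, L=7 ×2
  A^-8: L=4 ×6, L=6 ×4
  A^-10: L=5 ×1
Each group contributes A^e * Σ count * d^(L-1):
Powers of d = -A^2 - A^-2: d^2 = A^4 + 2 + A^-4; d^3 = -A^6 - 3*A^2 - 3*A^-2 - A^-6; d^4 = A^8 + 4*A^4 + 6 + 4*A^-4 + A^-8; d^5 = -A^10 - 5*A^6 - 10*A^2 - 10*A^-2 - 5*A^-6 - A^-10; d^6 = A^12 + 6*A^8 + 15*A^4 + 20 + 15*A^-4 + 6*A^-8 + A^-12.
  A^10 * (d^4) = A^18 + 4*A^14 + 6*A^10 + 4*A^6 + A^2
  A^8 * (10*d^3) = -10*A^14 - 30*A^10 - 30*A^6 - 10*A^2
  A^6 * (39*d^2 + 6*d^4) = 6*A^14 + 63*A^10 + 114*A^6 + 63*A^2 + 6*A^-2
  A^4 * (68*d + 51*d^3 + d^5) = -A^14 - 56*A^10 - 231*A^6 - 231*A^2 - 56*A^-2 - A^-6
  A^2 * (44 + 139*d^2 + 27*d^4) = 27*A^10 + 247*A^6 + 484*A^2 + 247*A^-2 + 27*A^-6
  A^0 * (126*d + 118*d^3 + 8*d^5) = -8*A^10 - 158*A^6 - 560*A^2 - 560*A^-2 - 158*A^-6 - 8*A^-10
  A^-2 * (11 + 140*d^2 + 58*d^4 + d^6) = A^10 + 64*A^6 + 387*A^2 + 659*A^-2 + 387*A^-6 + 64*A^-10 + A^-14
  A^-4 * (19*d + 85*d^3 + 16*d^5) = -16*A^6 - 165*A^2 - 434*A^-2 - 434*A^-6 - 165*A^-10 - 16*A^-14
  A^-6 * (15*d^2 + 28*d^4 + 2*d^6) = 2*A^6 + 40*A^2 + 157*A^-2 + 238*A^-6 + 157*A^-10 + 40*A^-14 + 2*A^-18
  A^-8 * (6*d^3 + 4*d^5) = -4*A^2 - 26*A^-2 - 58*A^-6 - 58*A^-10 - 26*A^-14 - 4*A^-18
  A^-10 * (d^4) = A^-2 + 4*A^-6 + 6*A^-10 + 4*A^-14 + A^-18
Summing the groups: <K> = A^18 - A^14 + 3*A^10 - 4*A^6 + 5*A^2 - 6*A^-2 + 5*A^-6 - 4*A^-10 + 3*A^-14 - A^-18
Normalise by the writhe: (-A^3)^(-w) = (-A^3)^(-6) = A^-18, so f(A) = A^-18 * <K> = 1 - A^-4 + 3*A^-8 - 4*A^-12 + 5*A^-16 - 6*A^-20 + 5*A^-24 - 4*A^-28 + 3*A^-32 - A^-36.
Substitute A = t^(-1/4), i.e. A^e → t^(-e/4): V(t) = -t^9 + 3*t^8 - 4*t^7 + 5*t^6 - 6*t^5 + 5*t^4 - 4*t^3 + 3*t^2 - t + 1

Answer: -t^9 + 3*t^8 - 4*t^7 + 5*t^6 - 6*t^5 + 5*t^4 - 4*t^3 + 3*t^2 - t + 1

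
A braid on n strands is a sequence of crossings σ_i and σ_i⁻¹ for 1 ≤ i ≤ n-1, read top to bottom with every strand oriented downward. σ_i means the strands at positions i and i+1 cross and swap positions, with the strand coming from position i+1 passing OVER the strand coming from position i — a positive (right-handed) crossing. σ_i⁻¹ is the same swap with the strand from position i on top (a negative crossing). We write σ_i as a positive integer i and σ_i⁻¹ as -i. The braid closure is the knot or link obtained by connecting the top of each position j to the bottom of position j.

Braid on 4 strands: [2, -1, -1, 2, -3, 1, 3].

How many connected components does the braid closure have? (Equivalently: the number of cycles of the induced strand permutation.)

3

Derivation:
Track the strand permutation on 4 strands, starting from identity.
  step 1: s2 swaps positions 2,3 -> [1 3 2 4]
  step 2: s1^-1 swaps positions 1,2 -> [3 1 2 4]
  step 3: s1^-1 swaps positions 1,2 -> [1 3 2 4]
  step 4: s2 swaps positions 2,3 -> [1 2 3 4]
  step 5: s3^-1 swaps positions 3,4 -> [1 2 4 3]
  step 6: s1 swaps positions 1,2 -> [2 1 4 3]
  step 7: s3 swaps positions 3,4 -> [2 1 3 4]
Final permutation (position -> original strand): [2 1 3 4]
Closure components = cycle count of this permutation = 3.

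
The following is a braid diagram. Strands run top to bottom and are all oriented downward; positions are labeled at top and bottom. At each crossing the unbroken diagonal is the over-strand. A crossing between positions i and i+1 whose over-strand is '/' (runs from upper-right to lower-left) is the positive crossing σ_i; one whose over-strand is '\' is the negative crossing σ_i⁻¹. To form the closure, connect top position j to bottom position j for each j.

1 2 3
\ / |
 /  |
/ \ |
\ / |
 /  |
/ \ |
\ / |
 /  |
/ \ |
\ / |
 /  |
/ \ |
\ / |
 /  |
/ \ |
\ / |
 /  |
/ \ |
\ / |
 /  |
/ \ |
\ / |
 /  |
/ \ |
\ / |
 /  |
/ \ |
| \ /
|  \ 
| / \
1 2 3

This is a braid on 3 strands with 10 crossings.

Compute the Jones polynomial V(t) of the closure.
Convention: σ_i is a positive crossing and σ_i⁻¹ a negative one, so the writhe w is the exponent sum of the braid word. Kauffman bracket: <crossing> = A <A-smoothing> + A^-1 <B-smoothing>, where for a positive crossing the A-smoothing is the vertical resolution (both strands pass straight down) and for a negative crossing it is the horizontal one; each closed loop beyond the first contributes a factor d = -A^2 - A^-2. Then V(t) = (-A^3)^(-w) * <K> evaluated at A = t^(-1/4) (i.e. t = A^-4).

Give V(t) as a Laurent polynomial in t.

Reading the diagram top to bottom ('/'-over between positions i,i+1 = s_i, '\'-over = s_i^-1): braid word = s1 s1 s1 s1 s1 s1 s1 s1 s1 s2^-1.
The presented braid s1 s1 s1 s1 s1 s1 s1 s1 s1 s2^-1 on 3 strands reduces by inverse Markov moves (closure unchanged at each step):
  Destabilize: the word has the form β·s2^-1 where s2^-1 occurs only as the final letter (β ∈ B_2); drop it and the last strand → 2 strands.
Reduced to β = s1 s1 s1 s1 s1 s1 s1 s1 s1 on 2 strands, 9 crossings.
Compute on β:
Braid: s1 s1 s1 s1 s1 s1 s1 s1 s1 on 2 strands, 9 crossings.
Writhe w = (#positive) - (#negative) = 9 - 0 = 9.
Computing the Kauffman bracket via state sum. There are 2^9 = 512 states.
Each crossing splits two ways (0=vertical, 1=horizontal). The state's weight is A^(#A-smoothings - #B-smoothings) * d^(loops - 1).
Tabulate the states by total A-exponent and number of loops L (A-exp: L × count):
  A^9: L=2 ×1
  A^7: L=1 ×9
  A^5: L=2 ×36
  A^3: L=3 ×84
  A^1: L=4 ×126
  A^-1: L=5 ×126
  A^-3: L=6 ×84
  A^-5: L=7 ×36
  A^-7: L=8 ×9
  A^-9: L=9 ×1
Each group contributes A^e * Σ count * d^(L-1):
Powers of d = -A^2 - A^-2: d^2 = A^4 + 2 + A^-4; d^3 = -A^6 - 3*A^2 - 3*A^-2 - A^-6; d^4 = A^8 + 4*A^4 + 6 + 4*A^-4 + A^-8; d^5 = -A^10 - 5*A^6 - 10*A^2 - 10*A^-2 - 5*A^-6 - A^-10; d^6 = A^12 + 6*A^8 + 15*A^4 + 20 + 15*A^-4 + 6*A^-8 + A^-12; d^7 = -A^14 - 7*A^10 - 21*A^6 - 35*A^2 - 35*A^-2 - 21*A^-6 - 7*A^-10 - A^-14; d^8 = A^16 + 8*A^12 + 28*A^8 + 56*A^4 + 70 + 56*A^-4 + 28*A^-8 + 8*A^-12 + A^-16.
  A^9 * (d) = -A^11 - A^7
  A^7 * (9) = 9*A^7
  A^5 * (36*d) = -36*A^7 - 36*A^3
  A^3 * (84*d^2) = 84*A^7 + 168*A^3 + 84*A^-1
  A^1 * (126*d^3) = -126*A^7 - 378*A^3 - 378*A^-1 - 126*A^-5
  A^-1 * (126*d^4) = 126*A^7 + 504*A^3 + 756*A^-1 + 504*A^-5 + 126*A^-9
  A^-3 * (84*d^5) = -84*A^7 - 420*A^3 - 840*A^-1 - 840*A^-5 - 420*A^-9 - 84*A^-13
  A^-5 * (36*d^6) = 36*A^7 + 216*A^3 + 540*A^-1 + 720*A^-5 + 540*A^-9 + 216*A^-13 + 36*A^-17
  A^-7 * (9*d^7) = -9*A^7 - 63*A^3 - 189*A^-1 - 315*A^-5 - 315*A^-9 - 189*A^-13 - 63*A^-17 - 9*A^-21
  A^-9 * (d^8) = A^7 + 8*A^3 + 28*A^-1 + 56*A^-5 + 70*A^-9 + 56*A^-13 + 28*A^-17 + 8*A^-21 + A^-25
Summing the groups: <K> = -A^11 - A^3 + A^-1 - A^-5 + A^-9 - A^-13 + A^-17 - A^-21 + A^-25
Normalise by the writhe: (-A^3)^(-w) = (-A^3)^(-9) = -A^-27, so f(A) = -A^-27 * <K> = A^-16 + A^-24 - A^-28 + A^-32 - A^-36 + A^-40 - A^-44 + A^-48 - A^-52.
Substitute A = t^(-1/4), i.e. A^e → t^(-e/4): V(t) = -t^13 + t^12 - t^11 + t^10 - t^9 + t^8 - t^7 + t^6 + t^4

Answer: -t^13 + t^12 - t^11 + t^10 - t^9 + t^8 - t^7 + t^6 + t^4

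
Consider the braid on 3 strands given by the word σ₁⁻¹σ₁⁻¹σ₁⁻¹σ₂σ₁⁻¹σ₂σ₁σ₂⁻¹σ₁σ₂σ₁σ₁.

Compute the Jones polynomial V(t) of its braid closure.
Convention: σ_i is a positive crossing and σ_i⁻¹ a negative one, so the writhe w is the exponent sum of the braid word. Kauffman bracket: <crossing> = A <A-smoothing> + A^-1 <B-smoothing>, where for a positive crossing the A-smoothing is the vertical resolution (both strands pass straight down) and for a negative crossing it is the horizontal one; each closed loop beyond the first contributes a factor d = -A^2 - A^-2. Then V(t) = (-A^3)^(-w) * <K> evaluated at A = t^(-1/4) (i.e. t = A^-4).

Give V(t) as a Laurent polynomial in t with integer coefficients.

-t^5 + t^4 - t^3 + 2*t^2 - t + 2 - t^-1

Derivation:
The presented braid s1^-1 s1^-1 s1^-1 s2 s1^-1 s2 s1 s2^-1 s1 s2 s1 s1 on 3 strands reduces by inverse Markov moves (closure unchanged at each step):
  Deconjugate: the word is γ·β·γ⁻¹ with γ = s1^-1 s1^-1 (prefix) and γ⁻¹ = s1 s1 (suffix); strip both.
Reduced to β = s1^-1 s2 s1^-1 s2 s1 s2^-1 s1 s2 on 3 strands, 8 crossings.
Compute on β:
Braid: s1^-1 s2 s1^-1 s2 s1 s2^-1 s1 s2 on 3 strands, 8 crossings.
Writhe w = (#positive) - (#negative) = 5 - 3 = 2.
Computing the Kauffman bracket via state sum. There are 2^8 = 256 states.
Smooth each crossing (0=||, 1=⌣⌢); contribution A^(Σ sign_k(1-2s_k)) * d^(L-1).
Tabulate the states by total A-exponent and number of loops L (A-exp: L × count):
  A^8: L=2 ×1
  A^6: L=1 ×3, L=3 ×5
  A^4: L=2 ×22, L=4 ×6
  A^2: L=1 ×18, L=3 ×37, L=5 ×1
  A^0: L=2 ×58, L=4 ×12
  A^-2: L=1 ×24, L=3 ×31, L=5 ×1
  A^-4: L=2 ×23, L=4 ×5
  A^-6: L=3 ×8
  A^-8: L=4 ×1
Each group contributes A^e * Σ count * d^(L-1):
Powers of d = -A^2 - A^-2: d^2 = A^4 + 2 + A^-4; d^3 = -A^6 - 3*A^2 - 3*A^-2 - A^-6; d^4 = A^8 + 4*A^4 + 6 + 4*A^-4 + A^-8.
  A^8 * (d) = -A^10 - A^6
  A^6 * (3 + 5*d^2) = 5*A^10 + 13*A^6 + 5*A^2
  A^4 * (22*d + 6*d^3) = -6*A^10 - 40*A^6 - 40*A^2 - 6*A^-2
  A^2 * (18 + 37*d^2 + d^4) = A^10 + 41*A^6 + 98*A^2 + 41*A^-2 + A^-6
  A^0 * (58*d + 12*d^3) = -12*A^6 - 94*A^2 - 94*A^-2 - 12*A^-6
  A^-2 * (24 + 31*d^2 + d^4) = A^6 + 35*A^2 + 92*A^-2 + 35*A^-6 + A^-10
  A^-4 * (23*d + 5*d^3) = -5*A^2 - 38*A^-2 - 38*A^-6 - 5*A^-10
  A^-6 * (8*d^2) = 8*A^-2 + 16*A^-6 + 8*A^-10
  A^-8 * (d^3) = -A^-2 - 3*A^-6 - 3*A^-10 - A^-14
Summing the groups: <K> = -A^10 + 2*A^6 - A^2 + 2*A^-2 - A^-6 + A^-10 - A^-14
Normalise by the writhe: (-A^3)^(-w) = (-A^3)^(-2) = A^-6, so f(A) = A^-6 * <K> = -A^4 + 2 - A^-4 + 2*A^-8 - A^-12 + A^-16 - A^-20.
Substitute A = t^(-1/4), i.e. A^e → t^(-e/4): V(t) = -t^5 + t^4 - t^3 + 2*t^2 - t + 2 - t^-1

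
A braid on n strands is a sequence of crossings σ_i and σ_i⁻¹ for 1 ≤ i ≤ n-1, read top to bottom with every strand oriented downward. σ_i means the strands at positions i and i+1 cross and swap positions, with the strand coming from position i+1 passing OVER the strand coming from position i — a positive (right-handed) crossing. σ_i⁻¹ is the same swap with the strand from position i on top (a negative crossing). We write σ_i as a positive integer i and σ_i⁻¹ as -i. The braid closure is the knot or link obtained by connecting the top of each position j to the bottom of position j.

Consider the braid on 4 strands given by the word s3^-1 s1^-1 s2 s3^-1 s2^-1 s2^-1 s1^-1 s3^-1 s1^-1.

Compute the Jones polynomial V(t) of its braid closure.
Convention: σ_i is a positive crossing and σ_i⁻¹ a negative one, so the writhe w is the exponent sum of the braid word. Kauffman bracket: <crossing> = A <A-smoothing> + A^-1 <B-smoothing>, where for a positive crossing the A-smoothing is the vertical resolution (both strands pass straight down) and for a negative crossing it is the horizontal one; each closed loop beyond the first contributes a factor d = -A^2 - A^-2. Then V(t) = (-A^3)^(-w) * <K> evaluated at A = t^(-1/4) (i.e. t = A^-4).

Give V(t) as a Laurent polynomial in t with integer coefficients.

Braid: s3^-1 s1^-1 s2 s3^-1 s2^-1 s2^-1 s1^-1 s3^-1 s1^-1 on 4 strands, 9 crossings.
Writhe w = (#positive) - (#negative) = 1 - 8 = -7.
State-sum expansion of <K>. There are 2^9 = 512 states.
Each crossing splits two ways (0=vertical, 1=horizontal). The state's weight is A^(#A-smoothings - #B-smoothings) * d^(loops - 1).
Tabulate the states by total A-exponent and number of loops L (A-exp: L × count):
  A^9: L=6 ×1
  A^7: L=5 ×9
  A^5: L=4 ×34, L=6 ×2
  A^3: L=3 ×67, L=5 ×17
  A^1: L=2 ×69, L=4 ×56, L=6 ×1
  A^-1: L=1 ×30, L=3 ×88, L=5 ×8
  A^-3: L=2 ×61, L=4 ×23
  A^-5: L=1 ×9, L=3 ×26, L=5 ×1
  A^-7: L=2 ×6, L=4 ×3
  A^-9: L=3 ×1
Each group contributes A^e * Σ count * d^(L-1):
Powers of d = -A^2 - A^-2: d^2 = A^4 + 2 + A^-4; d^3 = -A^6 - 3*A^2 - 3*A^-2 - A^-6; d^4 = A^8 + 4*A^4 + 6 + 4*A^-4 + A^-8; d^5 = -A^10 - 5*A^6 - 10*A^2 - 10*A^-2 - 5*A^-6 - A^-10.
  A^9 * (d^5) = -A^19 - 5*A^15 - 10*A^11 - 10*A^7 - 5*A^3 - A^-1
  A^7 * (9*d^4) = 9*A^15 + 36*A^11 + 54*A^7 + 36*A^3 + 9*A^-1
  A^5 * (34*d^3 + 2*d^5) = -2*A^15 - 44*A^11 - 122*A^7 - 122*A^3 - 44*A^-1 - 2*A^-5
  A^3 * (67*d^2 + 17*d^4) = 17*A^11 + 135*A^7 + 236*A^3 + 135*A^-1 + 17*A^-5
  A^1 * (69*d + 56*d^3 + d^5) = -A^11 - 61*A^7 - 247*A^3 - 247*A^-1 - 61*A^-5 - A^-9
  A^-1 * (30 + 88*d^2 + 8*d^4) = 8*A^7 + 120*A^3 + 254*A^-1 + 120*A^-5 + 8*A^-9
  A^-3 * (61*d + 23*d^3) = -23*A^3 - 130*A^-1 - 130*A^-5 - 23*A^-9
  A^-5 * (9 + 26*d^2 + d^4) = A^3 + 30*A^-1 + 67*A^-5 + 30*A^-9 + A^-13
  A^-7 * (6*d + 3*d^3) = -3*A^-1 - 15*A^-5 - 15*A^-9 - 3*A^-13
  A^-9 * (d^2) = A^-5 + 2*A^-9 + A^-13
Summing the groups: <K> = -A^19 + 2*A^15 - 2*A^11 + 4*A^7 - 4*A^3 + 3*A^-1 - 3*A^-5 + A^-9 - A^-13
Normalise by the writhe: (-A^3)^(-w) = (-A^3)^(7) = -A^21, so f(A) = -A^21 * <K> = A^40 - 2*A^36 + 2*A^32 - 4*A^28 + 4*A^24 - 3*A^20 + 3*A^16 - A^12 + A^8.
Substitute A = t^(-1/4), i.e. A^e → t^(-e/4): V(t) = t^-2 - t^-3 + 3*t^-4 - 3*t^-5 + 4*t^-6 - 4*t^-7 + 2*t^-8 - 2*t^-9 + t^-10

Answer: t^-2 - t^-3 + 3*t^-4 - 3*t^-5 + 4*t^-6 - 4*t^-7 + 2*t^-8 - 2*t^-9 + t^-10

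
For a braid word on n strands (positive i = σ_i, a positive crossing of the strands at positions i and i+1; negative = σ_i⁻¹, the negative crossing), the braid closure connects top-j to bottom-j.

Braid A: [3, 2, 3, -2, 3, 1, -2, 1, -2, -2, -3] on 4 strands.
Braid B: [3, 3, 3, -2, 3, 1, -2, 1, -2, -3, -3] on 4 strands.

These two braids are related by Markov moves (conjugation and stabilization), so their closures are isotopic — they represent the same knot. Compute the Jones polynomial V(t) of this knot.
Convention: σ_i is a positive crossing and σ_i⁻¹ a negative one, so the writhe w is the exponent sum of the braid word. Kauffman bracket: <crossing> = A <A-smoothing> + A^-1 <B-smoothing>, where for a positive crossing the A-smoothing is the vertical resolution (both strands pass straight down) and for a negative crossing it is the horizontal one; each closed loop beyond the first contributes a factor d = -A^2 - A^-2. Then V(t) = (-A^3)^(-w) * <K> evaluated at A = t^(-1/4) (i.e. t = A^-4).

Markov-equivalent braids have isotopic closures, hence identical knot invariants. Strip the Markov moves from each word to reach a common short braid β, then compute V(t) once on β.
Braid A: s3 s2 s3 s2^-1 s3 s1 s2^-1 s1 s2^-1 s2^-1 s3^-1 on 4 strands reduces by inverse Markov moves (closure unchanged at each step):
  Deconjugate: the word is γ·β·γ⁻¹ with γ = s3 s2 (prefix) and γ⁻¹ = s2^-1 s3^-1 (suffix); strip both.
Reduced to β = s3 s2^-1 s3 s1 s2^-1 s1 s2^-1 on 4 strands, 7 crossings.
Braid B: s3 s3 s3 s2^-1 s3 s1 s2^-1 s1 s2^-1 s3^-1 s3^-1 on 4 strands reduces by inverse Markov moves (closure unchanged at each step):
  Deconjugate: the word is γ·β·γ⁻¹ with γ = s3 s3 (prefix) and γ⁻¹ = s3^-1 s3^-1 (suffix); strip both.
Reduced to β = s3 s2^-1 s3 s1 s2^-1 s1 s2^-1 on 4 strands, 7 crossings.
Both give the same β = s3 s2^-1 s3 s1 s2^-1 s1 s2^-1 on 4 strands, so one state sum suffices:
Braid: s3 s2^-1 s3 s1 s2^-1 s1 s2^-1 on 4 strands, 7 crossings.
Writhe w = (#positive) - (#negative) = 4 - 3 = 1.
State-sum expansion of <K>. There are 2^7 = 128 states.
Smooth each crossing (0=||, 1=⌣⌢); contribution A^(Σ sign_k(1-2s_k)) * d^(L-1).
Tabulate the states by total A-exponent and number of loops L (A-exp: L × count):
  A^7: L=5 ×1
  A^5: L=4 ×7
  A^3: L=3 ×21
  A^1: L=2 ×32, L=4 ×3
  A^-1: L=1 ×21, L=3 ×14
  A^-3: L=2 ×19, L=4 ×2
  A^-5: L=3 ×7
  A^-7: L=4 ×1
Each group contributes A^e * Σ count * d^(L-1):
Powers of d = -A^2 - A^-2: d^2 = A^4 + 2 + A^-4; d^3 = -A^6 - 3*A^2 - 3*A^-2 - A^-6; d^4 = A^8 + 4*A^4 + 6 + 4*A^-4 + A^-8.
  A^7 * (d^4) = A^15 + 4*A^11 + 6*A^7 + 4*A^3 + A^-1
  A^5 * (7*d^3) = -7*A^11 - 21*A^7 - 21*A^3 - 7*A^-1
  A^3 * (21*d^2) = 21*A^7 + 42*A^3 + 21*A^-1
  A^1 * (32*d + 3*d^3) = -3*A^7 - 41*A^3 - 41*A^-1 - 3*A^-5
  A^-1 * (21 + 14*d^2) = 14*A^3 + 49*A^-1 + 14*A^-5
  A^-3 * (19*d + 2*d^3) = -2*A^3 - 25*A^-1 - 25*A^-5 - 2*A^-9
  A^-5 * (7*d^2) = 7*A^-1 + 14*A^-5 + 7*A^-9
  A^-7 * (d^3) = -A^-1 - 3*A^-5 - 3*A^-9 - A^-13
Summing the groups: <K> = A^15 - 3*A^11 + 3*A^7 - 4*A^3 + 4*A^-1 - 3*A^-5 + 2*A^-9 - A^-13
Normalise by the writhe: (-A^3)^(-w) = (-A^3)^(-1) = -A^-3, so f(A) = -A^-3 * <K> = -A^12 + 3*A^8 - 3*A^4 + 4 - 4*A^-4 + 3*A^-8 - 2*A^-12 + A^-16.
Substitute A = t^(-1/4), i.e. A^e → t^(-e/4): V(t) = t^4 - 2*t^3 + 3*t^2 - 4*t + 4 - 3*t^-1 + 3*t^-2 - t^-3

Answer: t^4 - 2*t^3 + 3*t^2 - 4*t + 4 - 3*t^-1 + 3*t^-2 - t^-3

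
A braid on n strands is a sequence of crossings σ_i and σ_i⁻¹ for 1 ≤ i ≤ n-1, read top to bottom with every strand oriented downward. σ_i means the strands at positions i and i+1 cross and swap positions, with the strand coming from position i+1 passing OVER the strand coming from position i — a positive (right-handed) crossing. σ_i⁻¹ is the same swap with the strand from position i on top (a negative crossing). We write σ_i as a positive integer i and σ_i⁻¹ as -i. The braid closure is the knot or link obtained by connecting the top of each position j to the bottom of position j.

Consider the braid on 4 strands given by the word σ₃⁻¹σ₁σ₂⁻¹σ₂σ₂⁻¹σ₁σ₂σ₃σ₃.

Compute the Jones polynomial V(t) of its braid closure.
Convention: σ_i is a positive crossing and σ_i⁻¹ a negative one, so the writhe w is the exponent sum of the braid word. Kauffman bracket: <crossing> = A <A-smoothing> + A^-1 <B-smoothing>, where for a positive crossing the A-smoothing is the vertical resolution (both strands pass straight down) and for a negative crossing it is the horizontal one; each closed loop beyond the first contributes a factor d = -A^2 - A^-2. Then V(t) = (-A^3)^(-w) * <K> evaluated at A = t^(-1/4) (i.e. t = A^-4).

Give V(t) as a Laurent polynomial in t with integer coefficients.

1

Derivation:
The presented braid s3^-1 s1 s2^-1 s2 s2^-1 s1 s2 s3 s3 on 4 strands reduces by inverse Markov moves (closure unchanged at each step):
  Deconjugate: the word is γ·β·γ⁻¹ with γ = s3^-1 (prefix) and γ⁻¹ = s3 (suffix); strip both.
  Destabilize: the word has the form β·s3 where s3 occurs only as the final letter (β ∈ B_3); drop it and the last strand → 3 strands.
Reduced to β = s1 s2^-1 s2 s2^-1 s1 s2 on 3 strands, 6 crossings.
Compute on β:
First cancel adjacent σ_i σ_i⁻¹ pairs (Reidemeister II — same braid, same closure): s1 s2^-1 s2 s2^-1 s1 s2 → s1 s2^-1 s1 s2.
Braid: s1 s2^-1 s1 s2 on 3 strands, 4 crossings.
Writhe w = (#positive) - (#negative) = 3 - 1 = 2.
State-sum expansion of <K>. There are 2^4 = 16 states.
Each crossing splits two ways (0=vertical, 1=horizontal). The state's weight is A^(#A-smoothings - #B-smoothings) * d^(loops - 1).
  state 0000: A-exp=+2, loops=3, term = A^2 * d^2
  state 0001: A-exp=+0, loops=2, term = A^0 * d^1
  state 0010: A-exp=+0, loops=2, term = A^0 * d^1
  state 0011: A-exp=-2, loops=1, term = A^-2 * d^0
  state 0100: A-exp=+4, loops=2, term = A^4 * d^1
  state 0101: A-exp=+2, loops=3, term = A^2 * d^2
  state 0110: A-exp=+2, loops=1, term = A^2 * d^0
  state 0111: A-exp=+0, loops=2, term = A^0 * d^1
  state 1000: A-exp=+0, loops=2, term = A^0 * d^1
  state 1001: A-exp=-2, loops=1, term = A^-2 * d^0
  state 1010: A-exp=-2, loops=3, term = A^-2 * d^2
  state 1011: A-exp=-4, loops=2, term = A^-4 * d^1
  state 1100: A-exp=+2, loops=1, term = A^2 * d^0
  state 1101: A-exp=+0, loops=2, term = A^0 * d^1
  state 1110: A-exp=+0, loops=2, term = A^0 * d^1
  state 1111: A-exp=-2, loops=1, term = A^-2 * d^0
Collect the terms by A-exponent (count of states per loop number):
Powers of d = -A^2 - A^-2: d^2 = A^4 + 2 + A^-4.
  A^4 * (d) = -A^6 - A^2
  A^2 * (2 + 2*d^2) = 2*A^6 + 6*A^2 + 2*A^-2
  A^0 * (6*d) = -6*A^2 - 6*A^-2
  A^-2 * (3 + d^2) = A^2 + 5*A^-2 + A^-6
  A^-4 * (d) = -A^-2 - A^-6
Summing the groups: <K> = A^6
Normalise by the writhe: (-A^3)^(-w) = (-A^3)^(-2) = A^-6, so f(A) = A^-6 * <K> = 1.
Substitute A = t^(-1/4), i.e. A^e → t^(-e/4): V(t) = 1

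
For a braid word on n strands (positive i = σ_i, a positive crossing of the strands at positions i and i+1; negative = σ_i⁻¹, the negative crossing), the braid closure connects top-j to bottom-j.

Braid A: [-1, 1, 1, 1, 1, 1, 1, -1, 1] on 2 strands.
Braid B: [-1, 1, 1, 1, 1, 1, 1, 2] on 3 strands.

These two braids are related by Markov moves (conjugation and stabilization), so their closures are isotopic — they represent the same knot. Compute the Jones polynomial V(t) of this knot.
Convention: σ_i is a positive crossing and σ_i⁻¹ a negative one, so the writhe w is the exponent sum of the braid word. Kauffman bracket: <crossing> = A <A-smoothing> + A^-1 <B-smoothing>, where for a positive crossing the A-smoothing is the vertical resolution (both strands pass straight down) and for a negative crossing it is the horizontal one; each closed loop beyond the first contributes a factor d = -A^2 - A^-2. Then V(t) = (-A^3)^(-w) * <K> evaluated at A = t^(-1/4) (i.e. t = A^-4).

Markov-equivalent braids have isotopic closures, hence identical knot invariants. Strip the Markov moves from each word to reach a common short braid β, then compute V(t) once on β.
Braid A: s1^-1 s1 s1 s1 s1 s1 s1 s1^-1 s1 on 2 strands reduces by inverse Markov moves (closure unchanged at each step):
  Deconjugate: the word is γ·β·γ⁻¹ with γ = s1^-1 (prefix) and γ⁻¹ = s1 (suffix); strip both.
  Deconjugate: the word is γ·β·γ⁻¹ with γ = s1 (prefix) and γ⁻¹ = s1^-1 (suffix); strip both.
Reduced to β = s1 s1 s1 s1 s1 on 2 strands, 5 crossings.
Braid B: s1^-1 s1 s1 s1 s1 s1 s1 s2 on 3 strands reduces by inverse Markov moves (closure unchanged at each step):
  Destabilize: the word has the form β·s2 where s2 occurs only as the final letter (β ∈ B_2); drop it and the last strand → 2 strands.
  Deconjugate: the word is γ·β·γ⁻¹ with γ = s1^-1 (prefix) and γ⁻¹ = s1 (suffix); strip both.
Reduced to β = s1 s1 s1 s1 s1 on 2 strands, 5 crossings.
Both give the same β = s1 s1 s1 s1 s1 on 2 strands, so one state sum suffices:
Braid: s1 s1 s1 s1 s1 on 2 strands, 5 crossings.
Writhe w = (#positive) - (#negative) = 5 - 0 = 5.
Enumerate smoothing states for the bracket polynomial. There are 2^5 = 32 states.
Each crossing splits two ways (0=vertical, 1=horizontal). The state's weight is A^(#A-smoothings - #B-smoothings) * d^(loops - 1).
  state 00000: A-exp=+5, loops=2, term = A^5 * d^1
  state 00001: A-exp=+3, loops=1, term = A^3 * d^0
  state 00010: A-exp=+3, loops=1, term = A^3 * d^0
  state 00011: A-exp=+1, loops=2, term = A^1 * d^1
  state 00100: A-exp=+3, loops=1, term = A^3 * d^0
  state 00101: A-exp=+1, loops=2, term = A^1 * d^1
  state 00110: A-exp=+1, loops=2, term = A^1 * d^1
  state 00111: A-exp=-1, loops=3, term = A^-1 * d^2
  state 01000: A-exp=+3, loops=1, term = A^3 * d^0
  state 01001: A-exp=+1, loops=2, term = A^1 * d^1
  state 01010: A-exp=+1, loops=2, term = A^1 * d^1
  state 01011: A-exp=-1, loops=3, term = A^-1 * d^2
  state 01100: A-exp=+1, loops=2, term = A^1 * d^1
  state 01101: A-exp=-1, loops=3, term = A^-1 * d^2
  state 01110: A-exp=-1, loops=3, term = A^-1 * d^2
  state 01111: A-exp=-3, loops=4, term = A^-3 * d^3
  state 10000: A-exp=+3, loops=1, term = A^3 * d^0
  state 10001: A-exp=+1, loops=2, term = A^1 * d^1
  state 10010: A-exp=+1, loops=2, term = A^1 * d^1
  state 10011: A-exp=-1, loops=3, term = A^-1 * d^2
  state 10100: A-exp=+1, loops=2, term = A^1 * d^1
  state 10101: A-exp=-1, loops=3, term = A^-1 * d^2
  state 10110: A-exp=-1, loops=3, term = A^-1 * d^2
  state 10111: A-exp=-3, loops=4, term = A^-3 * d^3
  state 11000: A-exp=+1, loops=2, term = A^1 * d^1
  state 11001: A-exp=-1, loops=3, term = A^-1 * d^2
  state 11010: A-exp=-1, loops=3, term = A^-1 * d^2
  state 11011: A-exp=-3, loops=4, term = A^-3 * d^3
  state 11100: A-exp=-1, loops=3, term = A^-1 * d^2
  state 11101: A-exp=-3, loops=4, term = A^-3 * d^3
  state 11110: A-exp=-3, loops=4, term = A^-3 * d^3
  state 11111: A-exp=-5, loops=5, term = A^-5 * d^4
Collect the terms by A-exponent (count of states per loop number):
Powers of d = -A^2 - A^-2: d^2 = A^4 + 2 + A^-4; d^3 = -A^6 - 3*A^2 - 3*A^-2 - A^-6; d^4 = A^8 + 4*A^4 + 6 + 4*A^-4 + A^-8.
  A^5 * (d) = -A^7 - A^3
  A^3 * (5) = 5*A^3
  A^1 * (10*d) = -10*A^3 - 10*A^-1
  A^-1 * (10*d^2) = 10*A^3 + 20*A^-1 + 10*A^-5
  A^-3 * (5*d^3) = -5*A^3 - 15*A^-1 - 15*A^-5 - 5*A^-9
  A^-5 * (d^4) = A^3 + 4*A^-1 + 6*A^-5 + 4*A^-9 + A^-13
Summing the groups: <K> = -A^7 - A^-1 + A^-5 - A^-9 + A^-13
Normalise by the writhe: (-A^3)^(-w) = (-A^3)^(-5) = -A^-15, so f(A) = -A^-15 * <K> = A^-8 + A^-16 - A^-20 + A^-24 - A^-28.
Substitute A = t^(-1/4), i.e. A^e → t^(-e/4): V(t) = -t^7 + t^6 - t^5 + t^4 + t^2

Answer: -t^7 + t^6 - t^5 + t^4 + t^2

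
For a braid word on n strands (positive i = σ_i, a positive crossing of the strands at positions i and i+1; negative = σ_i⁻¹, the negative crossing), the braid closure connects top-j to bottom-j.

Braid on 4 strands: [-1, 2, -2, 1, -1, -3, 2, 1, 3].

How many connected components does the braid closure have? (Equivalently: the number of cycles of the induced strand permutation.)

3

Derivation:
Track the strand permutation on 4 strands, starting from identity.
  step 1: s1^-1 swaps positions 1,2 -> [2 1 3 4]
  step 2: s2 swaps positions 2,3 -> [2 3 1 4]
  step 3: s2^-1 swaps positions 2,3 -> [2 1 3 4]
  step 4: s1 swaps positions 1,2 -> [1 2 3 4]
  step 5: s1^-1 swaps positions 1,2 -> [2 1 3 4]
  step 6: s3^-1 swaps positions 3,4 -> [2 1 4 3]
  step 7: s2 swaps positions 2,3 -> [2 4 1 3]
  step 8: s1 swaps positions 1,2 -> [4 2 1 3]
  step 9: s3 swaps positions 3,4 -> [4 2 3 1]
Final permutation (position -> original strand): [4 2 3 1]
Closure components = cycle count of this permutation = 3.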